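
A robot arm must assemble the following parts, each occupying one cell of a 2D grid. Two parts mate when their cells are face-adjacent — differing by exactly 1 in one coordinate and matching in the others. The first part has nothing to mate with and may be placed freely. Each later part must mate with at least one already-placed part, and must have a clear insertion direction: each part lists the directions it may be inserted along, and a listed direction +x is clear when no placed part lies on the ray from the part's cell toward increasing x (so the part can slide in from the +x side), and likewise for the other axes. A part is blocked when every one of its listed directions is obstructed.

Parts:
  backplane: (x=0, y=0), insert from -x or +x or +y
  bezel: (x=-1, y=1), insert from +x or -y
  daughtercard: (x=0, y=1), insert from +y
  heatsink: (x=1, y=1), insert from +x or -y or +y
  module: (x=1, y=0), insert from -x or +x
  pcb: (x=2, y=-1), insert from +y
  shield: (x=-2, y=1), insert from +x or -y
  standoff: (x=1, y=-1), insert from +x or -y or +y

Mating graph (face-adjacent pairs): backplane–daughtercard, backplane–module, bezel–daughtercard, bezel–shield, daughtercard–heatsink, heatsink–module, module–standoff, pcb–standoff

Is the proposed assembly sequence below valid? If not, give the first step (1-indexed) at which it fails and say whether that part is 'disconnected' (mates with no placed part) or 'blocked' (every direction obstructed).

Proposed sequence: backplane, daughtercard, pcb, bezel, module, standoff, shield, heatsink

1. backplane@(0, 0) [-x clear] — {backplane}
2. daughtercard@(0, 1) [+y clear] — {backplane, daughtercard}
3. pcb@(2, -1) — no placed neighbour ⇒ disconnected

Invalid at step 3 (disconnected)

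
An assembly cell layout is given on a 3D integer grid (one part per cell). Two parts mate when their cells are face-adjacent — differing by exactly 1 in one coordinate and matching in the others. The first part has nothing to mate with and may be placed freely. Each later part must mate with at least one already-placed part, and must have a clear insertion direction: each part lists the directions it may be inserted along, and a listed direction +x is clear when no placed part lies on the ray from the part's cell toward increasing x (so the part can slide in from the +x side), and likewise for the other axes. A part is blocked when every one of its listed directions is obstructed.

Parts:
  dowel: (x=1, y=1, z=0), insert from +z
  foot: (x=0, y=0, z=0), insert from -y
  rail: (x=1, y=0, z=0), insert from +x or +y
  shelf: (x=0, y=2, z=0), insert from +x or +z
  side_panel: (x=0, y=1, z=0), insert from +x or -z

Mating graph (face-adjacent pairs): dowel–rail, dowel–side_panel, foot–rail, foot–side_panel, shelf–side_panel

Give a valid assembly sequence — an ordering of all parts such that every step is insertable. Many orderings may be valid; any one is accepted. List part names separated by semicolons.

1. rail@(1, 0, 0) [+x clear] — {rail}
2. dowel@(1, 1, 0) [+z clear] — {dowel, rail}
3. side_panel@(0, 1, 0) [-z clear] — {dowel, rail, side_panel}
4. shelf@(0, 2, 0) [+x clear] — {dowel, rail, shelf, side_panel}
5. foot@(0, 0, 0) [-y clear] — {dowel, foot, rail, shelf, side_panel}

rail; dowel; side_panel; shelf; foot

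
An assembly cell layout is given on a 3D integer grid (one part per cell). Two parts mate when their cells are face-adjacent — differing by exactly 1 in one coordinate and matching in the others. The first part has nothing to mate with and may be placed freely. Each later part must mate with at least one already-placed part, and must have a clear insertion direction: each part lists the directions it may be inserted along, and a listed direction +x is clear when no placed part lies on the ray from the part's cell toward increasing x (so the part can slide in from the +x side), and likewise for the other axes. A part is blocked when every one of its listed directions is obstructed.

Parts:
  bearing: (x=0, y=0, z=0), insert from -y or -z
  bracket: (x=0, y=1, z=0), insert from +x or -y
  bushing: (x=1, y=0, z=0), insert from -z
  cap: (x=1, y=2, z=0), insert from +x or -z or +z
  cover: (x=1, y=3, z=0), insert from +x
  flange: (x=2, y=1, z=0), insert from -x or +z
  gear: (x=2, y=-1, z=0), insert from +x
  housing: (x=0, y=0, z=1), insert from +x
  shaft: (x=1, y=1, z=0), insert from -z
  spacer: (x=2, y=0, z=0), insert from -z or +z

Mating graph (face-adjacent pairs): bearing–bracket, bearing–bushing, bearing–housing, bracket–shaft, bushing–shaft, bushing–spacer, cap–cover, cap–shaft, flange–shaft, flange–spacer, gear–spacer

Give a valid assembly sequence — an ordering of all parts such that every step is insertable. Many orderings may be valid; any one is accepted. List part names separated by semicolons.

1. bushing@(1, 0, 0) [-z clear] — {bushing}
2. bearing@(0, 0, 0) [-y clear] — {bearing, bushing}
3. bracket@(0, 1, 0) [+x clear] — {bearing, bracket, bushing}
4. housing@(0, 0, 1) [+x clear] — {bearing, bracket, bushing, housing}
5. spacer@(2, 0, 0) [-z clear] — {bearing, bracket, bushing, housing, spacer}
6. flange@(2, 1, 0) [+z clear] — {bearing, bracket, bushing, flange, housing, spacer}
7. gear@(2, -1, 0) [+x clear] — {bearing, bracket, bushing, flange, gear, housing, spacer}
8. shaft@(1, 1, 0) [-z clear] — {bearing, bracket, bushing, flange, gear, housing, shaft, spacer}
9. cap@(1, 2, 0) [+x clear] — {bearing, bracket, bushing, cap, flange, gear, housing, shaft, spacer}
10. cover@(1, 3, 0) [+x clear] — {bearing, bracket, bushing, cap, cover, flange, gear, housing, shaft, spacer}

bushing; bearing; bracket; housing; spacer; flange; gear; shaft; cap; cover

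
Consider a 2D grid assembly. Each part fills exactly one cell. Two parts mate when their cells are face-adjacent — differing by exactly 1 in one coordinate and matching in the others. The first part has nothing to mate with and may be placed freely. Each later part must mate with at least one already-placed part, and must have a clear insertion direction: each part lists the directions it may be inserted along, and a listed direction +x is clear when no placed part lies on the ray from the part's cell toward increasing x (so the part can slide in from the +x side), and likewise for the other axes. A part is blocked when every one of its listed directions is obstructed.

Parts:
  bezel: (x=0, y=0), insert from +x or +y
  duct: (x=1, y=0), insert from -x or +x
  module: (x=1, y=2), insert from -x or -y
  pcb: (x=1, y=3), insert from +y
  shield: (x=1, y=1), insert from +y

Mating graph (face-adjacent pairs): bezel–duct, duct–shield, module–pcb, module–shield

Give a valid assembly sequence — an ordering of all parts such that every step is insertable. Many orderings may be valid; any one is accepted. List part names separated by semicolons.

bezel; duct; shield; module; pcb

1. bezel@(0, 0) [+x clear] — {bezel}
2. duct@(1, 0) [+x clear] — {bezel, duct}
3. shield@(1, 1) [+y clear] — {bezel, duct, shield}
4. module@(1, 2) [-x clear] — {bezel, duct, module, shield}
5. pcb@(1, 3) [+y clear] — {bezel, duct, module, pcb, shield}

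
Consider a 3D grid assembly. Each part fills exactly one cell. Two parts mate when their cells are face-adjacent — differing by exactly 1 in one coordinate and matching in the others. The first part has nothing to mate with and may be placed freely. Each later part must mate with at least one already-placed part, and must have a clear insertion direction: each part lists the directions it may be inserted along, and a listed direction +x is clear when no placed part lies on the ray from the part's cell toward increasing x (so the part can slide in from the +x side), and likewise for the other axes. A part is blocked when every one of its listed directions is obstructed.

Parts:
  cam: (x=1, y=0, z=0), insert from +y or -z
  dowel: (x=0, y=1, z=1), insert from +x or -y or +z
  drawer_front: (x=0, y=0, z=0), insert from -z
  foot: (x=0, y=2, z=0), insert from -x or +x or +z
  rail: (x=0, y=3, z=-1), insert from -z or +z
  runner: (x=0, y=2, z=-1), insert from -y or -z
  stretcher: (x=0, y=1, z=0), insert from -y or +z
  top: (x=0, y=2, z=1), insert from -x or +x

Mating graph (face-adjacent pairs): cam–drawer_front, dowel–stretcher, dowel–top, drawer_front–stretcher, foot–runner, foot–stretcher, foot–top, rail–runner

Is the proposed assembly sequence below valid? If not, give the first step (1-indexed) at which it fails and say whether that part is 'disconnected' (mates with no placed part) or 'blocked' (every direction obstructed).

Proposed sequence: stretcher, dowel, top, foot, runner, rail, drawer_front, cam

1. stretcher@(0, 1, 0) [-y clear] — {stretcher}
2. dowel@(0, 1, 1) [+x clear] — {dowel, stretcher}
3. top@(0, 2, 1) [-x clear] — {dowel, stretcher, top}
4. foot@(0, 2, 0) [-x clear] — {dowel, foot, stretcher, top}
5. runner@(0, 2, -1) [-y clear] — {dowel, foot, runner, stretcher, top}
6. rail@(0, 3, -1) [-z clear] — {dowel, foot, rail, runner, stretcher, top}
7. drawer_front@(0, 0, 0) [-z clear] — {dowel, drawer_front, foot, rail, runner, stretcher, top}
8. cam@(1, 0, 0) [+y clear] — {cam, dowel, drawer_front, foot, rail, runner, stretcher, top}

Valid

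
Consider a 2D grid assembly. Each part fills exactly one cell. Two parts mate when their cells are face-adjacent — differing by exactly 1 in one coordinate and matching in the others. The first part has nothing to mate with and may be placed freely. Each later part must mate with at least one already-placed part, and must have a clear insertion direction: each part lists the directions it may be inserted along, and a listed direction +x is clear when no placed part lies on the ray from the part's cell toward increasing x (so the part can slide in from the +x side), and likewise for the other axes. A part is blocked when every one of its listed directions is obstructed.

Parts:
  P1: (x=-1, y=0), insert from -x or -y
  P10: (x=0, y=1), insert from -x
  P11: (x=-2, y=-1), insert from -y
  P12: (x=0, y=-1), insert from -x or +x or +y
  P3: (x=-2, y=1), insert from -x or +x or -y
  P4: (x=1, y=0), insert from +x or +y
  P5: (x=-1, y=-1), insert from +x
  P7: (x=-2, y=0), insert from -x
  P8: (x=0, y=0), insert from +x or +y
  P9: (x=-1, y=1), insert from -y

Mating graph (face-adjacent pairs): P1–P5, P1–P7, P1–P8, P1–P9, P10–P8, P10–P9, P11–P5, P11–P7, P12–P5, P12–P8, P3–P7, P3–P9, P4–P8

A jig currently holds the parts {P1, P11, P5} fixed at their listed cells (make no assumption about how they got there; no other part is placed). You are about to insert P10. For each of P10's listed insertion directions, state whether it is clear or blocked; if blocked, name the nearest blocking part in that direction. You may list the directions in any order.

-x: ray from P10(0, 1) has no placed part ⇒ clear

-x: clear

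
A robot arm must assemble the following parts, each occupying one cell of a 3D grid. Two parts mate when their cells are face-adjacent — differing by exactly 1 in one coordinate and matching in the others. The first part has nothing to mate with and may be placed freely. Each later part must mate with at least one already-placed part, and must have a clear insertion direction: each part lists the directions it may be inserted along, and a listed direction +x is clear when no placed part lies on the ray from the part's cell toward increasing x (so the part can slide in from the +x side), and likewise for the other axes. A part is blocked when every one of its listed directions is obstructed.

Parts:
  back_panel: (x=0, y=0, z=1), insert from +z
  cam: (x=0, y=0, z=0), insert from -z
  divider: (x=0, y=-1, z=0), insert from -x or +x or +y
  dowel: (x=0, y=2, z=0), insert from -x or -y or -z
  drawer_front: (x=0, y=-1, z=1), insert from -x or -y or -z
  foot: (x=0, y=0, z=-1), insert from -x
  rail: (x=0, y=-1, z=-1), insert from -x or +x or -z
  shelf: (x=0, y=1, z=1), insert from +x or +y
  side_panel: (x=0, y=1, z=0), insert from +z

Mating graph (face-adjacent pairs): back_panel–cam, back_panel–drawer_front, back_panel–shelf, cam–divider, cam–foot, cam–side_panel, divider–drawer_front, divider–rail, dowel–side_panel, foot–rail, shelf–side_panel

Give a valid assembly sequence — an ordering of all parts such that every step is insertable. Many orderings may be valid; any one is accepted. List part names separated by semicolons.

cam; foot; rail; divider; drawer_front; back_panel; side_panel; shelf; dowel

1. cam@(0, 0, 0) [-z clear] — {cam}
2. foot@(0, 0, -1) [-x clear] — {cam, foot}
3. rail@(0, -1, -1) [-x clear] — {cam, foot, rail}
4. divider@(0, -1, 0) [-x clear] — {cam, divider, foot, rail}
5. drawer_front@(0, -1, 1) [-x clear] — {cam, divider, drawer_front, foot, rail}
6. back_panel@(0, 0, 1) [+z clear] — {back_panel, cam, divider, drawer_front, foot, rail}
7. side_panel@(0, 1, 0) [+z clear] — {back_panel, cam, divider, drawer_front, foot, rail, side_panel}
8. shelf@(0, 1, 1) [+x clear] — {back_panel, cam, divider, drawer_front, foot, rail, shelf, side_panel}
9. dowel@(0, 2, 0) [-x clear] — {back_panel, cam, divider, dowel, drawer_front, foot, rail, shelf, side_panel}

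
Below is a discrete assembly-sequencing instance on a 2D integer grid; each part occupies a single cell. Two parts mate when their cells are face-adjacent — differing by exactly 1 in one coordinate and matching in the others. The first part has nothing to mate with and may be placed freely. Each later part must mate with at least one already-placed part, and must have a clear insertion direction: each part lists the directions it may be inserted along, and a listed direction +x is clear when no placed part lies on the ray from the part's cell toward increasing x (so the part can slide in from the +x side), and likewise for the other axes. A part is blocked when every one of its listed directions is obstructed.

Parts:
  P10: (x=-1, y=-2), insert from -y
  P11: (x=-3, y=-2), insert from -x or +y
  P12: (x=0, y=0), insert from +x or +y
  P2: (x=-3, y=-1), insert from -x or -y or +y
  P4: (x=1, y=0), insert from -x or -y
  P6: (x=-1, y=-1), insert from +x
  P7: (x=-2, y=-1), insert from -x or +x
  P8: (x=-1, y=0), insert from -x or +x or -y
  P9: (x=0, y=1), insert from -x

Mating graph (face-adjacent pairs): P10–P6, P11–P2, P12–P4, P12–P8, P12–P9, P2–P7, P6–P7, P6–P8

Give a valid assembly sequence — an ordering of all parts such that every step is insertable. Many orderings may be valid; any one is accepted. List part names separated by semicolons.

1. P6@(-1, -1) [+x clear] — {P6}
2. P10@(-1, -2) [-y clear] — {P10, P6}
3. P7@(-2, -1) [-x clear] — {P10, P6, P7}
4. P2@(-3, -1) [-x clear] — {P10, P2, P6, P7}
5. P11@(-3, -2) [-x clear] — {P10, P11, P2, P6, P7}
6. P8@(-1, 0) [-x clear] — {P10, P11, P2, P6, P7, P8}
7. P12@(0, 0) [+x clear] — {P10, P11, P12, P2, P6, P7, P8}
8. P9@(0, 1) [-x clear] — {P10, P11, P12, P2, P6, P7, P8, P9}
9. P4@(1, 0) [-y clear] — {P10, P11, P12, P2, P4, P6, P7, P8, P9}

P6; P10; P7; P2; P11; P8; P12; P9; P4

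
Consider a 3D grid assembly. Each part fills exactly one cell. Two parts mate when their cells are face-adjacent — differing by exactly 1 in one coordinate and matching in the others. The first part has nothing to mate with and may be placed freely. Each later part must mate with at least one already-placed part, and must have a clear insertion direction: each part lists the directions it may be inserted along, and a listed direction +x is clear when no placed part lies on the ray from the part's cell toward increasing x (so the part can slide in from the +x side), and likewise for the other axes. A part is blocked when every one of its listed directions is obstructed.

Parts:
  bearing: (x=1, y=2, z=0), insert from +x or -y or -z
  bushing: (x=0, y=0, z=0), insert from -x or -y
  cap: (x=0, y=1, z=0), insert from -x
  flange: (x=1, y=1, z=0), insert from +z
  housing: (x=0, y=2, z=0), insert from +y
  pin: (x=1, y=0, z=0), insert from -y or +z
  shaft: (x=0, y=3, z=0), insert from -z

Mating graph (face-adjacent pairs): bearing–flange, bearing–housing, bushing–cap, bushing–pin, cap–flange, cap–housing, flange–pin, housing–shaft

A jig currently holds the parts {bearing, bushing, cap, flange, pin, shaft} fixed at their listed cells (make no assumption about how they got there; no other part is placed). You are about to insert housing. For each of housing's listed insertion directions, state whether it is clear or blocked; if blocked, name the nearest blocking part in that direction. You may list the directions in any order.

+y: blocked by shaft

+y: nearest on ray is shaft@(0, 3, 0) ⇒ blocked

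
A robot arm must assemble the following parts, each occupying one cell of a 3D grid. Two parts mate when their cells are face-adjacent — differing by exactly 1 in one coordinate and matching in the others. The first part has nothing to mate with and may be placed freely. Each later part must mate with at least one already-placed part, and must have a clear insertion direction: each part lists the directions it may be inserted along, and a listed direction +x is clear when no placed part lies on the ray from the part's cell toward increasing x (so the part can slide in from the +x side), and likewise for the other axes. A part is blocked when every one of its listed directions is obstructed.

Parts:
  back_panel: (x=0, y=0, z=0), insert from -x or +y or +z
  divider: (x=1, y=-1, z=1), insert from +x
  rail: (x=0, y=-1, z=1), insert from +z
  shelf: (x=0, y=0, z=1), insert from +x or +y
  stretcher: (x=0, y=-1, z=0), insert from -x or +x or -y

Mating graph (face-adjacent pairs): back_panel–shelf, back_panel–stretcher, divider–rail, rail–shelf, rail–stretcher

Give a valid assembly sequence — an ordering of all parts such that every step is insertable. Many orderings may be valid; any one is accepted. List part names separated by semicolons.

back_panel; shelf; rail; stretcher; divider

1. back_panel@(0, 0, 0) [-x clear] — {back_panel}
2. shelf@(0, 0, 1) [+x clear] — {back_panel, shelf}
3. rail@(0, -1, 1) [+z clear] — {back_panel, rail, shelf}
4. stretcher@(0, -1, 0) [-x clear] — {back_panel, rail, shelf, stretcher}
5. divider@(1, -1, 1) [+x clear] — {back_panel, divider, rail, shelf, stretcher}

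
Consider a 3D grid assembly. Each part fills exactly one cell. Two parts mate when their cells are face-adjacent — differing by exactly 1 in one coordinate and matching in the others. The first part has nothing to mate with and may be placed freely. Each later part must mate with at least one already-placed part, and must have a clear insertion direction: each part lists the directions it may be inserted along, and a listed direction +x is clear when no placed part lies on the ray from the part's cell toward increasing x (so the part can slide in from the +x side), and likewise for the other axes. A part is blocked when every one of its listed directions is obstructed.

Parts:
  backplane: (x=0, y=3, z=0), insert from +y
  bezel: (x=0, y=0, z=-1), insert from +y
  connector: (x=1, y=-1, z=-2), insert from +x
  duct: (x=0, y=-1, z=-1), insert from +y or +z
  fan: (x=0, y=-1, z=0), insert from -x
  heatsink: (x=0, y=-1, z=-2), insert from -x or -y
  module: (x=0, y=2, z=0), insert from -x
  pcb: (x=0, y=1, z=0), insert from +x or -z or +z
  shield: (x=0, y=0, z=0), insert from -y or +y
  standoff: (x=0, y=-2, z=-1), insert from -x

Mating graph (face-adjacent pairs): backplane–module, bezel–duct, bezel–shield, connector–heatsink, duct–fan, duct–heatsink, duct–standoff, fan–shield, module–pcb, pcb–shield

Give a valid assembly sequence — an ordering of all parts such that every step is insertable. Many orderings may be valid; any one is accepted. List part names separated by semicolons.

1. backplane@(0, 3, 0) [+y clear] — {backplane}
2. module@(0, 2, 0) [-x clear] — {backplane, module}
3. pcb@(0, 1, 0) [+x clear] — {backplane, module, pcb}
4. shield@(0, 0, 0) [-y clear] — {backplane, module, pcb, shield}
5. fan@(0, -1, 0) [-x clear] — {backplane, fan, module, pcb, shield}
6. duct@(0, -1, -1) [+y clear] — {backplane, duct, fan, module, pcb, shield}
7. standoff@(0, -2, -1) [-x clear] — {backplane, duct, fan, module, pcb, shield, standoff}
8. heatsink@(0, -1, -2) [-x clear] — {backplane, duct, fan, heatsink, module, pcb, shield, standoff}
9. connector@(1, -1, -2) [+x clear] — {backplane, connector, duct, fan, heatsink, module, pcb, shield, standoff}
10. bezel@(0, 0, -1) [+y clear] — {backplane, bezel, connector, duct, fan, heatsink, module, pcb, shield, standoff}

backplane; module; pcb; shield; fan; duct; standoff; heatsink; connector; bezel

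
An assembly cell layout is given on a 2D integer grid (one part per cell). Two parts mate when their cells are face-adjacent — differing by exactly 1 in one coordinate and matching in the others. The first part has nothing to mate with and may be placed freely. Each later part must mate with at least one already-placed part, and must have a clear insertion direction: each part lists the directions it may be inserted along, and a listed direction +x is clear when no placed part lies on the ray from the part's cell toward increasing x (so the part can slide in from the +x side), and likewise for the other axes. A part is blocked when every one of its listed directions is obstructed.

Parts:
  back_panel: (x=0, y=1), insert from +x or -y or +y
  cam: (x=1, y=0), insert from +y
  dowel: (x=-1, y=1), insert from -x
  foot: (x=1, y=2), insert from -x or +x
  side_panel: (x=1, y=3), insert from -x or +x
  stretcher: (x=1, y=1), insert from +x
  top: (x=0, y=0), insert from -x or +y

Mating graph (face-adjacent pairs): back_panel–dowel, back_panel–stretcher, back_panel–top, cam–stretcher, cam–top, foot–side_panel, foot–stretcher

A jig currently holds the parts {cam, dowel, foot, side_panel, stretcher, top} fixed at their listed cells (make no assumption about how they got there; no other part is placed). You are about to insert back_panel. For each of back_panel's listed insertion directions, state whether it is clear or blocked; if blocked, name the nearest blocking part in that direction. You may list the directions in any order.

+x: blocked by stretcher; +y: clear; -y: blocked by top

+x: nearest on ray is stretcher@(1, 1) ⇒ blocked
-y: nearest on ray is top@(0, 0) ⇒ blocked
+y: ray from back_panel(0, 1) has no placed part ⇒ clear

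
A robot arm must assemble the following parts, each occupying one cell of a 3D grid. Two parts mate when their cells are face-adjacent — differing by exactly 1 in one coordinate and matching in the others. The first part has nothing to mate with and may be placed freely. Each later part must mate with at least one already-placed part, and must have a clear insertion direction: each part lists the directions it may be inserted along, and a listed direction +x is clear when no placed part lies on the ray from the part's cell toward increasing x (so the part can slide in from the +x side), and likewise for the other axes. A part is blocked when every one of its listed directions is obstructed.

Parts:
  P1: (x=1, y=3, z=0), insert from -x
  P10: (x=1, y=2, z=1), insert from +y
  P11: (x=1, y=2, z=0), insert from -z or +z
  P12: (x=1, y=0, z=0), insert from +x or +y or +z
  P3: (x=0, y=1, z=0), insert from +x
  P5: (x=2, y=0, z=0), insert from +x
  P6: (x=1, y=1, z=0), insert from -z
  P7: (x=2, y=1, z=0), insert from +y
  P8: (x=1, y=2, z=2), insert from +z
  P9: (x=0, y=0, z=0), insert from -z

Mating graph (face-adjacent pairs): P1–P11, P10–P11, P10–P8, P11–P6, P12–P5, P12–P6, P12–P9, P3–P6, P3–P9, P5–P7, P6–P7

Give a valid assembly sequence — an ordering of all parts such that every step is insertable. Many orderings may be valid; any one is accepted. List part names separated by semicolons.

1. P5@(2, 0, 0) [+x clear] — {P5}
2. P12@(1, 0, 0) [+y clear] — {P12, P5}
3. P9@(0, 0, 0) [-z clear] — {P12, P5, P9}
4. P3@(0, 1, 0) [+x clear] — {P12, P3, P5, P9}
5. P6@(1, 1, 0) [-z clear] — {P12, P3, P5, P6, P9}
6. P11@(1, 2, 0) [-z clear] — {P11, P12, P3, P5, P6, P9}
7. P10@(1, 2, 1) [+y clear] — {P10, P11, P12, P3, P5, P6, P9}
8. P8@(1, 2, 2) [+z clear] — {P10, P11, P12, P3, P5, P6, P8, P9}
9. P7@(2, 1, 0) [+y clear] — {P10, P11, P12, P3, P5, P6, P7, P8, P9}
10. P1@(1, 3, 0) [-x clear] — {P1, P10, P11, P12, P3, P5, P6, P7, P8, P9}

P5; P12; P9; P3; P6; P11; P10; P8; P7; P1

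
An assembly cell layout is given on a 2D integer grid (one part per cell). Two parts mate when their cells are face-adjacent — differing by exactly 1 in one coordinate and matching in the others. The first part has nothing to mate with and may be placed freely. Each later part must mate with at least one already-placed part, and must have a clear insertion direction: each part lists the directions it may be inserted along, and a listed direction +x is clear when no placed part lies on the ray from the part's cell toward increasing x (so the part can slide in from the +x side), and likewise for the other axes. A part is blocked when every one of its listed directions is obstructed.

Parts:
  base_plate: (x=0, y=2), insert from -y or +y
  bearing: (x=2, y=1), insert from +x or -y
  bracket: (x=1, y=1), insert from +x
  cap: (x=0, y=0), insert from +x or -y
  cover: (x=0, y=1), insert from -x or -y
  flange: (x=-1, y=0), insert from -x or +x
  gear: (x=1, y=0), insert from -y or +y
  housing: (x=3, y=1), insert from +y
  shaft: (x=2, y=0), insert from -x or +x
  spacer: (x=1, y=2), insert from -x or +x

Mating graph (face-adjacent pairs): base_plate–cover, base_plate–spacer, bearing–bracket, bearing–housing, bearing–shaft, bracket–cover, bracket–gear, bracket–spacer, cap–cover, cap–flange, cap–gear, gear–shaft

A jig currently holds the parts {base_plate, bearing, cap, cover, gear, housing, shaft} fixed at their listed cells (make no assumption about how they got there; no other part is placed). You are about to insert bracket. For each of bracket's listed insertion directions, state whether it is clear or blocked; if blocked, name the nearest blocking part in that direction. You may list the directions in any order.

+x: nearest on ray is bearing@(2, 1) ⇒ blocked

+x: blocked by bearing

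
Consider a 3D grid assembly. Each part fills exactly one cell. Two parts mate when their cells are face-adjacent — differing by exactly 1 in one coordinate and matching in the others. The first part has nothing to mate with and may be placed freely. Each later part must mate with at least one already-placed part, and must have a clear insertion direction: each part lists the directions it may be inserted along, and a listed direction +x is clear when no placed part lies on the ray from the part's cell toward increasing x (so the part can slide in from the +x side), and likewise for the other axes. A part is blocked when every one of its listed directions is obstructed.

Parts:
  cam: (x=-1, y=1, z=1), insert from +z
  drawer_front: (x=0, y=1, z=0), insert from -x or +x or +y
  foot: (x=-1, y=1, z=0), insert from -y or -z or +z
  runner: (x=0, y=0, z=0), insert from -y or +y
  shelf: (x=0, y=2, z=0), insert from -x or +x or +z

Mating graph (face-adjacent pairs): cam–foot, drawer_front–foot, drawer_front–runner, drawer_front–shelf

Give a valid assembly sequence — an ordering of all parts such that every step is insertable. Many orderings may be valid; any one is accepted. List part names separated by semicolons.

cam; foot; drawer_front; shelf; runner

1. cam@(-1, 1, 1) [+z clear] — {cam}
2. foot@(-1, 1, 0) [-y clear] — {cam, foot}
3. drawer_front@(0, 1, 0) [+x clear] — {cam, drawer_front, foot}
4. shelf@(0, 2, 0) [-x clear] — {cam, drawer_front, foot, shelf}
5. runner@(0, 0, 0) [-y clear] — {cam, drawer_front, foot, runner, shelf}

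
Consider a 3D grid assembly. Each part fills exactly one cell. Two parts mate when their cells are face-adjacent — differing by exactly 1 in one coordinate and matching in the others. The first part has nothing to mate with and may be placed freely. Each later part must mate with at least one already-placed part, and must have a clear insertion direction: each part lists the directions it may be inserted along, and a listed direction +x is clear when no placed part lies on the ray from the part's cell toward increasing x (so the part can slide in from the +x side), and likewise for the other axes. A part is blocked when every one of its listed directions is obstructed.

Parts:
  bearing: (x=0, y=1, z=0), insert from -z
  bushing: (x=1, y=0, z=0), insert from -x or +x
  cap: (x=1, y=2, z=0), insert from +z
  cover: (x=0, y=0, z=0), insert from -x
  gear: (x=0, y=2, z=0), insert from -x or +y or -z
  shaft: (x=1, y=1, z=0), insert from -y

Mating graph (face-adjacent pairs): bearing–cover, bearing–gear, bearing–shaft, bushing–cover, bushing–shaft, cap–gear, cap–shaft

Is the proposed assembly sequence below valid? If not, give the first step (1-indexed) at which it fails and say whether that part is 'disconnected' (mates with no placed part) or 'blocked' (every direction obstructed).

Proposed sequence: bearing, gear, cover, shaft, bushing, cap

Valid

1. bearing@(0, 1, 0) [-z clear] — {bearing}
2. gear@(0, 2, 0) [-x clear] — {bearing, gear}
3. cover@(0, 0, 0) [-x clear] — {bearing, cover, gear}
4. shaft@(1, 1, 0) [-y clear] — {bearing, cover, gear, shaft}
5. bushing@(1, 0, 0) [+x clear] — {bearing, bushing, cover, gear, shaft}
6. cap@(1, 2, 0) [+z clear] — {bearing, bushing, cap, cover, gear, shaft}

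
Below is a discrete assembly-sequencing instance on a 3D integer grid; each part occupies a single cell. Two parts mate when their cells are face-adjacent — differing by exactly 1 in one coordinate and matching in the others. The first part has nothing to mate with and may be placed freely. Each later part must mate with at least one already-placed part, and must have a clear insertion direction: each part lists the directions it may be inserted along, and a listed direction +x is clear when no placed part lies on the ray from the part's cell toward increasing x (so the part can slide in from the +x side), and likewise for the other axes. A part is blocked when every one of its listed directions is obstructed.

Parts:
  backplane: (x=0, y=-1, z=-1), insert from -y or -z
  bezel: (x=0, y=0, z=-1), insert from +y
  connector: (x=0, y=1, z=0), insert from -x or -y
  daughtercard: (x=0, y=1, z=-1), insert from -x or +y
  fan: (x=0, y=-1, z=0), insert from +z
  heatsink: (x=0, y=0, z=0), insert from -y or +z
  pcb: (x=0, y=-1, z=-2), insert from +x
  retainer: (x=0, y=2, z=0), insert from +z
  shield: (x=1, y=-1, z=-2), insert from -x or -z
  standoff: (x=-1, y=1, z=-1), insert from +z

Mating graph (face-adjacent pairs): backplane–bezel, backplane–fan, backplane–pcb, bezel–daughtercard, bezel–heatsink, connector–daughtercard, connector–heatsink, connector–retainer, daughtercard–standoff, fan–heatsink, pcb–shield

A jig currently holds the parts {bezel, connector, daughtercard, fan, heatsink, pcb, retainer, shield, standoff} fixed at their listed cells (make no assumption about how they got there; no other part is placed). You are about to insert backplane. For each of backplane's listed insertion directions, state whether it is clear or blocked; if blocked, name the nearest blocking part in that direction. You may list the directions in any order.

-y: clear; -z: blocked by pcb

-y: ray from backplane(0, -1, -1) has no placed part ⇒ clear
-z: nearest on ray is pcb@(0, -1, -2) ⇒ blocked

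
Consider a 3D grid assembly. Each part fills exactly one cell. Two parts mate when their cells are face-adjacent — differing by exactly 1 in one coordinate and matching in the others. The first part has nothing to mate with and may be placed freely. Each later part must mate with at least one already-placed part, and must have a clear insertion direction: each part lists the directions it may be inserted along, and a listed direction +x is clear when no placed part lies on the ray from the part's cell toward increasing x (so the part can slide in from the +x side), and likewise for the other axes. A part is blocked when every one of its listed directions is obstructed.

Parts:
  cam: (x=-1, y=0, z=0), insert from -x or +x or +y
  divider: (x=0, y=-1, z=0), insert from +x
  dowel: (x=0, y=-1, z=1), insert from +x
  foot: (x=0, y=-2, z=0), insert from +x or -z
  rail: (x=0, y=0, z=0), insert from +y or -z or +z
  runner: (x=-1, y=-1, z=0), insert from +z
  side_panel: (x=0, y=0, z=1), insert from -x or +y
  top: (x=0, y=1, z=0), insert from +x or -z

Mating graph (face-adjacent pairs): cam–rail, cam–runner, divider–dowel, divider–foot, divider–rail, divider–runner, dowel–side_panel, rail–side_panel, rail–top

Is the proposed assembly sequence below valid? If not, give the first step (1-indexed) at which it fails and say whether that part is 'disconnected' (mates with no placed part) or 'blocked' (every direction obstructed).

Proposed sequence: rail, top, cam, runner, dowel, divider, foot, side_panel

1. rail@(0, 0, 0) [+y clear] — {rail}
2. top@(0, 1, 0) [+x clear] — {rail, top}
3. cam@(-1, 0, 0) [-x clear] — {cam, rail, top}
4. runner@(-1, -1, 0) [+z clear] — {cam, rail, runner, top}
5. dowel@(0, -1, 1) — no placed neighbour ⇒ disconnected

Invalid at step 5 (disconnected)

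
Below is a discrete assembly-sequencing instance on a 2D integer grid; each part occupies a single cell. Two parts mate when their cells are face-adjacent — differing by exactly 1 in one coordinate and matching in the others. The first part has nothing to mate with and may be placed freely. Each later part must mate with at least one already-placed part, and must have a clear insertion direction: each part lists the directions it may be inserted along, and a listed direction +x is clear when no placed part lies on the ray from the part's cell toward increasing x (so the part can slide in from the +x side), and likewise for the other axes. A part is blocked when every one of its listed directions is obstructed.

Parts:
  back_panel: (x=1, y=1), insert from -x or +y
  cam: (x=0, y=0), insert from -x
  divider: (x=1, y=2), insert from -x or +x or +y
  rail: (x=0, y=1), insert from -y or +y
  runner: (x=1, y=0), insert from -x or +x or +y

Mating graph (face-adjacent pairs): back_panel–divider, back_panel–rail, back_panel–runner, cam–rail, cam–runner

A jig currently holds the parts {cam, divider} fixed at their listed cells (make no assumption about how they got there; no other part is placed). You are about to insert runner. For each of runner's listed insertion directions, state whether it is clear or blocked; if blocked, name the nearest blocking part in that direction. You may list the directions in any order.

-x: nearest on ray is cam@(0, 0) ⇒ blocked
+x: ray from runner(1, 0) has no placed part ⇒ clear
+y: nearest on ray is divider@(1, 2) ⇒ blocked

+x: clear; +y: blocked by divider; -x: blocked by cam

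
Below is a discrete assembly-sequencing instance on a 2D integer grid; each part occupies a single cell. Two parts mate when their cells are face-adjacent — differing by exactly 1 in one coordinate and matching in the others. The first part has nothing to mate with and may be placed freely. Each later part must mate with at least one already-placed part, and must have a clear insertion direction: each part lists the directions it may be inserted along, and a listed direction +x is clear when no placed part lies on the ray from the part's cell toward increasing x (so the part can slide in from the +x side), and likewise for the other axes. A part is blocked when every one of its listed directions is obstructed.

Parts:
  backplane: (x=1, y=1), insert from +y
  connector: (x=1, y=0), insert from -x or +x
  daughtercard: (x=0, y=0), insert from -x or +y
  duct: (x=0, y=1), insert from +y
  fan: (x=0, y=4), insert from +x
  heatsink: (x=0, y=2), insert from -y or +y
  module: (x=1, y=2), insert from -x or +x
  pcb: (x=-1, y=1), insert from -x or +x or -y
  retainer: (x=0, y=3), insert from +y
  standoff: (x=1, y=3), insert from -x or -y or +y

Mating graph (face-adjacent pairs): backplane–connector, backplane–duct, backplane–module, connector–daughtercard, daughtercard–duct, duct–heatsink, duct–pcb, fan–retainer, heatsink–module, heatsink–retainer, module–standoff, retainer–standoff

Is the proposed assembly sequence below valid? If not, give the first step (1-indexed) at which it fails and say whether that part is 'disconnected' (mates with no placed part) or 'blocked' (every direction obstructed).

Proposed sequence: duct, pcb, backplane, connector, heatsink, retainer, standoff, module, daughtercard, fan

Valid

1. duct@(0, 1) [+y clear] — {duct}
2. pcb@(-1, 1) [-x clear] — {duct, pcb}
3. backplane@(1, 1) [+y clear] — {backplane, duct, pcb}
4. connector@(1, 0) [-x clear] — {backplane, connector, duct, pcb}
5. heatsink@(0, 2) [+y clear] — {backplane, connector, duct, heatsink, pcb}
6. retainer@(0, 3) [+y clear] — {backplane, connector, duct, heatsink, pcb, retainer}
7. standoff@(1, 3) [+y clear] — {backplane, connector, duct, heatsink, pcb, retainer, standoff}
8. module@(1, 2) [+x clear] — {backplane, connector, duct, heatsink, module, pcb, retainer, standoff}
9. daughtercard@(0, 0) [-x clear] — {backplane, connector, daughtercard, duct, heatsink, module, pcb, retainer, standoff}
10. fan@(0, 4) [+x clear] — {backplane, connector, daughtercard, duct, fan, heatsink, module, pcb, retainer, standoff}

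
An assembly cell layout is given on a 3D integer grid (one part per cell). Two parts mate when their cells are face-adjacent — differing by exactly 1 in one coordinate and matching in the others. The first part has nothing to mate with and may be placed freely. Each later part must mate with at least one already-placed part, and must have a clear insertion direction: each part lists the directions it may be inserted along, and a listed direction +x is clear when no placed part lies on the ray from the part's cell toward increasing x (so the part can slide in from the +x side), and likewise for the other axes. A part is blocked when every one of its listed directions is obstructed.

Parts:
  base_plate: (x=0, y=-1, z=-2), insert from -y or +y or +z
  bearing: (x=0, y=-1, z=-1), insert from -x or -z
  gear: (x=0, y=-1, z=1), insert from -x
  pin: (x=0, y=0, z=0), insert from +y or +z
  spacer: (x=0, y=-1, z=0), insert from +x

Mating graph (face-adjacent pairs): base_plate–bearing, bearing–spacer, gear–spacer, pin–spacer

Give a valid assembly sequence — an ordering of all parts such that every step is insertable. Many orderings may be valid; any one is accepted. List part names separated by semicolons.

1. spacer@(0, -1, 0) [+x clear] — {spacer}
2. pin@(0, 0, 0) [+y clear] — {pin, spacer}
3. gear@(0, -1, 1) [-x clear] — {gear, pin, spacer}
4. bearing@(0, -1, -1) [-x clear] — {bearing, gear, pin, spacer}
5. base_plate@(0, -1, -2) [-y clear] — {base_plate, bearing, gear, pin, spacer}

spacer; pin; gear; bearing; base_plate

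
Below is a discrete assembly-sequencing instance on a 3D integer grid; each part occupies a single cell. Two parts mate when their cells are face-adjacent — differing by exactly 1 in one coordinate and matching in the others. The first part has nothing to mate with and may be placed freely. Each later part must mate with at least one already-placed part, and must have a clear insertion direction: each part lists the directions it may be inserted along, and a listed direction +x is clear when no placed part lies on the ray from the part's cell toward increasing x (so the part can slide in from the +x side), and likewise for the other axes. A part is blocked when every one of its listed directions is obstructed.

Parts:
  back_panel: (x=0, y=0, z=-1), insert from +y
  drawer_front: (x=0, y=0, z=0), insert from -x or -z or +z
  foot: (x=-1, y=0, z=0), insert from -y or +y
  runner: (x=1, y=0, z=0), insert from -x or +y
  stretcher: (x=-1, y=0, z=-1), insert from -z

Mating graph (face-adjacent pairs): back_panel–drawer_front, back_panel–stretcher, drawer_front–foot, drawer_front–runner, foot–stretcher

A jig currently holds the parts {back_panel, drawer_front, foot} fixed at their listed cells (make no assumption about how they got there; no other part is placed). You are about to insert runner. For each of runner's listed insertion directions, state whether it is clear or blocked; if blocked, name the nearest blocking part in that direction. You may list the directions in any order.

+y: clear; -x: blocked by drawer_front

-x: nearest on ray is drawer_front@(0, 0, 0) ⇒ blocked
+y: ray from runner(1, 0, 0) has no placed part ⇒ clear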